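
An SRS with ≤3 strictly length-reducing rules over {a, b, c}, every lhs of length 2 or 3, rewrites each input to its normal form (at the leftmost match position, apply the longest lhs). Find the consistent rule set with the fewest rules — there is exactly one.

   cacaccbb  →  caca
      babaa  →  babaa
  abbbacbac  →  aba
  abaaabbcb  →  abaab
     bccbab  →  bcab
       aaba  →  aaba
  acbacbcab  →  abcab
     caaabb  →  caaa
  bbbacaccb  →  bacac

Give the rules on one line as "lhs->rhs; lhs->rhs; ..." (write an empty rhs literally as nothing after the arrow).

aac->a; bb->; cb->

  | cacaccbb => cacacb => caca
  | babaa
  | abbbacbac => abacbac => abaac => aba
  | abaaabbcb => abaaacb => abaab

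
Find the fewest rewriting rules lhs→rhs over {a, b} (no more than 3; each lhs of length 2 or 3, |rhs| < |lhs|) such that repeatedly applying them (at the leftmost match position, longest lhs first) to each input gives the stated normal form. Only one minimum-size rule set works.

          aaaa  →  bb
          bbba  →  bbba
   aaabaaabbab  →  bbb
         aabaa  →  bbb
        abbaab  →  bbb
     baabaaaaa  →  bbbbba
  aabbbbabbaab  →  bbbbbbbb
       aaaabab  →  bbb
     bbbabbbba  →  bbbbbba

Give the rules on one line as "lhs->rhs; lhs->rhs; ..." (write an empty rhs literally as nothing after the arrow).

  | aaaa => baa => bb
  | bbba
  | aaabaaabbab => babaaabbab => baaabbab => bbabbab => bbbab => bbb
  | aabaa => bbaa => bbb

aa->b; ab->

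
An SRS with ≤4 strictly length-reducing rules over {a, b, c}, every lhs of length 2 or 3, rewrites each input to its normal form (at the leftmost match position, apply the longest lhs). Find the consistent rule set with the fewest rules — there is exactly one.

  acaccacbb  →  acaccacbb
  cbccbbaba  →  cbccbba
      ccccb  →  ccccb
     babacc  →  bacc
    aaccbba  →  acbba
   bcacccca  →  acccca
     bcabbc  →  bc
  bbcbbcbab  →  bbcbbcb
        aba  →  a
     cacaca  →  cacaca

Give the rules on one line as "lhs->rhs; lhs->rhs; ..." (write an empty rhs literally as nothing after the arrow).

aac->a; ab->; bca->a

  | acaccacbb
  | cbccbbaba => cbccbba
  | ccccb
  | babacc => bacc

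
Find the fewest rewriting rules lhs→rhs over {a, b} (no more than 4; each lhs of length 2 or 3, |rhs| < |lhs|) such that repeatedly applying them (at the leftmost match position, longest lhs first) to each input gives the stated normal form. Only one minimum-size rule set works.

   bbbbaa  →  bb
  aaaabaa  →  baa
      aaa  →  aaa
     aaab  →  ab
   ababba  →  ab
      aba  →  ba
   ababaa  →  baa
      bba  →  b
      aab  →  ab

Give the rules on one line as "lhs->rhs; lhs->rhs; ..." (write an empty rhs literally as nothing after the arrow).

aab->ab; aba->ba; bab->ab; bba->b

  | bbbbaa => bbba => bb
  | aaaabaa => aaabaa => aabaa => abaa => baa
  | aaa
  | aaab => aab => ab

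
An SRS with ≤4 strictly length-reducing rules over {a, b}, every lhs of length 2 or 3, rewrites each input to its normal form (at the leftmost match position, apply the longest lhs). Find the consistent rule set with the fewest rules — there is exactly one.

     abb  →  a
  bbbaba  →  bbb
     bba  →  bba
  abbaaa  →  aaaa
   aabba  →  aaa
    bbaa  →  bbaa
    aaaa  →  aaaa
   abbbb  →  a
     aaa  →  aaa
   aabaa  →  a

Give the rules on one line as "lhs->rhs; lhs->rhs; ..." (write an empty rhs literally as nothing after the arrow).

ab->; aba->ab; abb->a

  | abb => a
  | bbbaba => bbbab => bbb
  | bba
  | abbaaa => aaaa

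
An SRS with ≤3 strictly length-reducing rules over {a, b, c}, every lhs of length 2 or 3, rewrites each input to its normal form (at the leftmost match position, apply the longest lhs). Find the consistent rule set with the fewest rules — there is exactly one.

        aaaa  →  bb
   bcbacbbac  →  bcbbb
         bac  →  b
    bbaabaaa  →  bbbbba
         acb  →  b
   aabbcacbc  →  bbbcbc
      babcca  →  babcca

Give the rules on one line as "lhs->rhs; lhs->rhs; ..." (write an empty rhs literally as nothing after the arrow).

  | aaaa => baa => bb
  | bcbacbbac => bcbbbac => bcbbb
  | bac => b
  | bbaabaaa => bbbbaaa => bbbbba

aa->b; ac->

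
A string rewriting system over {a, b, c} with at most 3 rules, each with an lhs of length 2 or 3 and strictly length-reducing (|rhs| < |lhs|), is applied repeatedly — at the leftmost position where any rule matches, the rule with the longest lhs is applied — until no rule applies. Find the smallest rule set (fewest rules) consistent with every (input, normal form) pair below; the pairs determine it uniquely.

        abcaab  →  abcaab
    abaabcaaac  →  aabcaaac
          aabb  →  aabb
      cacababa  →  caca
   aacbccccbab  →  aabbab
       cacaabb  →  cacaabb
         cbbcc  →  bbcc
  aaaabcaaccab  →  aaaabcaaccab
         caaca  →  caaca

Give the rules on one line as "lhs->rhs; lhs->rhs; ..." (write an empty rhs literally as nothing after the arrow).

  | abcaab
  | abaabcaaac => aabcaaac
  | aabb
  | cacababa => cacaba => caca

aba->a; cb->b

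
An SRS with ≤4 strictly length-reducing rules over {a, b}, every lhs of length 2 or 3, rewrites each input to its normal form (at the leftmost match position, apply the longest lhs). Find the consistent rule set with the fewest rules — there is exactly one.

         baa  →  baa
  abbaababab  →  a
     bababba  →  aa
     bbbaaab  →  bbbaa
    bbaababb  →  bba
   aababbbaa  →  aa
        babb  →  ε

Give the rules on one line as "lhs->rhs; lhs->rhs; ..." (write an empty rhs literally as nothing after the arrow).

  | baa
  | abbaababab => aababab => aabab => aab => a
  | bababba => aabba => aa
  | bbbaaab => bbbaa

ab->; abb->; bab->a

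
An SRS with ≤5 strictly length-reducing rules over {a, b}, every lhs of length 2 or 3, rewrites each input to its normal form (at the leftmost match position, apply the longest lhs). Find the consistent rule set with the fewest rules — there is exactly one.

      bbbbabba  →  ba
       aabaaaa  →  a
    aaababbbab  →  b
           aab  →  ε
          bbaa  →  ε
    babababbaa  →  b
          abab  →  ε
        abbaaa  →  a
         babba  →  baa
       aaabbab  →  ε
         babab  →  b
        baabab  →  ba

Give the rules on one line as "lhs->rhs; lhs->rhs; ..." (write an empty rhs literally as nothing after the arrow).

aaa->; aab->; ab->a; bb->a

  | bbbbabba => abbabba => ababba => aabba => ba
  | aabaaaa => aaaa => a
  | aaababbbab => babbbab => babbab => babab => baab => b
  | aab => ε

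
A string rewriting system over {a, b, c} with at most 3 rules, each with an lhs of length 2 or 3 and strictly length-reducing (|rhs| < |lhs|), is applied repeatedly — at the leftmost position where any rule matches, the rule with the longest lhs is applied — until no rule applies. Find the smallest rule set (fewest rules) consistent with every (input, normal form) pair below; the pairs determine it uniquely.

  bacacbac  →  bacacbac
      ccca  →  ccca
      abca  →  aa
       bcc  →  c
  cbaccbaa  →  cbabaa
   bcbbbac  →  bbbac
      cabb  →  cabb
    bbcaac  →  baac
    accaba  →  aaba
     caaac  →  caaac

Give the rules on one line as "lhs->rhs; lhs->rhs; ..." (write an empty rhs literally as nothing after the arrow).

  | bacacbac
  | ccca
  | abca => aa
  | bcc => c

acc->a; bc->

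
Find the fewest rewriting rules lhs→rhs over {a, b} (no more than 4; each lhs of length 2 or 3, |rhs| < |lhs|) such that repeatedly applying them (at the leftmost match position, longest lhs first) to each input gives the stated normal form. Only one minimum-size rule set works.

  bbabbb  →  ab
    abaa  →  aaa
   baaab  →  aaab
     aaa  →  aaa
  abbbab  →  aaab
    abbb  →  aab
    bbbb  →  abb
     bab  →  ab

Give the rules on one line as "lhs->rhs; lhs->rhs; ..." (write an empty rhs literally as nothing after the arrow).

  | bbabbb => bbb => ab
  | abaa => aaa
  | baaab => aaab
  | aaa

ba->a; bba->; bbb->ab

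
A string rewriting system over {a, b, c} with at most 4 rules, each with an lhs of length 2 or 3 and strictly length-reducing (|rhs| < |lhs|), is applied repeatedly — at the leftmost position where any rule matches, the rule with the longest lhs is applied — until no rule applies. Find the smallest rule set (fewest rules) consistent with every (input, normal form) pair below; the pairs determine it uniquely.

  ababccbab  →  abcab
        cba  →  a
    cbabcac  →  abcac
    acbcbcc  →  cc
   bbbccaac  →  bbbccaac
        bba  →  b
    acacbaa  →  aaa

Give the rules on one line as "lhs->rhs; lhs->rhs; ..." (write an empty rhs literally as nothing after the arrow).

acb->ba; ba->; cb->

  | ababccbab => abccbab => abcab
  | cba => a
  | cbabcac => abcac
  | acbcbcc => bacbcc => cbcc => cc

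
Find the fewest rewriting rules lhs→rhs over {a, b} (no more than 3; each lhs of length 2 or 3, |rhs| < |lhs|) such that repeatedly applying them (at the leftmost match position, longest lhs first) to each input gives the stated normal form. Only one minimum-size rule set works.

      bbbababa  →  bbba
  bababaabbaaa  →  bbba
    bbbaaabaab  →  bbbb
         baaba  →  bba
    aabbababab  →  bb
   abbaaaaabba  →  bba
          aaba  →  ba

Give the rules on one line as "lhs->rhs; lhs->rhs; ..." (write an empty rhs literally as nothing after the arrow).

aa->; ab->

  | bbbababa => bbbaba => bbba
  | bababaabbaaa => babaabbaaa => baabbaaa => bbbaaa => bbba
  | bbbaaabaab => bbbabaab => bbbaab => bbbb
  | baaba => bba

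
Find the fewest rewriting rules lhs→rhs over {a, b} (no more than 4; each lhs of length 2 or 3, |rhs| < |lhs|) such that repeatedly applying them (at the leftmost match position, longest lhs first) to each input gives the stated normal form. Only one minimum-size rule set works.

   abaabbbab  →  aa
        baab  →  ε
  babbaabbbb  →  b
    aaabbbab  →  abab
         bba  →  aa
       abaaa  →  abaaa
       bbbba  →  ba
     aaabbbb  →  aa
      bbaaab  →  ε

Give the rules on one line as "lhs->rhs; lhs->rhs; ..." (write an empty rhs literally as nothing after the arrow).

aab->bb; bb->a; bbb->

  | abaabbbab => abbbbbab => abbab => aaab => abb => aa
  | baab => bbb => ε
  | babbaabbbb => baaaabbbb => baabbbbb => bbbbbbb => bbbb => b
  | aaabbbab => abbbbab => abab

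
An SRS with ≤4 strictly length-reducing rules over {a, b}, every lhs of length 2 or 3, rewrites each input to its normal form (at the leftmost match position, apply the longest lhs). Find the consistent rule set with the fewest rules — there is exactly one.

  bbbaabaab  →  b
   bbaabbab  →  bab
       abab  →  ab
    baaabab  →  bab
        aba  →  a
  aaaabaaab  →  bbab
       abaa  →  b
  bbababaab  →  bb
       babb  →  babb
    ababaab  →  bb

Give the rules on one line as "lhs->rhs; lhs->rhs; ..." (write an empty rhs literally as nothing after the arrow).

  | bbbaabaab => baabaab => bbbaab => baab => bbb => b
  | bbaabbab => bbbbbab => bbbab => bab
  | abab => ab
  | baaabab => babab => bab

aa->b; aaa->a; aba->a; bbb->b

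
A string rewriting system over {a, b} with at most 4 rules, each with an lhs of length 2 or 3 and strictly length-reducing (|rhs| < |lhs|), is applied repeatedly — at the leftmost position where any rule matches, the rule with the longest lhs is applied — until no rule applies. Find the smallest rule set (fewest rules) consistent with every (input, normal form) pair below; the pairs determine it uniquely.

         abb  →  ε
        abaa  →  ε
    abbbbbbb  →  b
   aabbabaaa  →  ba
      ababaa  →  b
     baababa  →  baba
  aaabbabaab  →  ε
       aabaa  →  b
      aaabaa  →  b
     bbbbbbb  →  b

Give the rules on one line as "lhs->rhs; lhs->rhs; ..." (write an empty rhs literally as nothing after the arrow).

aa->b; abb->bb; bb->

  | abb => bb => ε
  | abaa => abb => bb => ε
  | abbbbbbb => bbbbbbb => bbbbb => bbb => b
  | aabbabaaa => bbbabaaa => babaaa => babba => bbba => ba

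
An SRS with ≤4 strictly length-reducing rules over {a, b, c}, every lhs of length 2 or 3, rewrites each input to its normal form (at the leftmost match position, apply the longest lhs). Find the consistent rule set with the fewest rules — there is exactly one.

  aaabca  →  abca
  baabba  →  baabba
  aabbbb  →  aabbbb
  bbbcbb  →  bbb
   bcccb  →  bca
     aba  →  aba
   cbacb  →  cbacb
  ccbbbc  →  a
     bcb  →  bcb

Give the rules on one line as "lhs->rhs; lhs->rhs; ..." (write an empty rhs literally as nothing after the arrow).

  | aaabca => abca
  | baabba
  | aabbbb
  | bbbcbb => bbb

aaa->a; bbc->; ccb->a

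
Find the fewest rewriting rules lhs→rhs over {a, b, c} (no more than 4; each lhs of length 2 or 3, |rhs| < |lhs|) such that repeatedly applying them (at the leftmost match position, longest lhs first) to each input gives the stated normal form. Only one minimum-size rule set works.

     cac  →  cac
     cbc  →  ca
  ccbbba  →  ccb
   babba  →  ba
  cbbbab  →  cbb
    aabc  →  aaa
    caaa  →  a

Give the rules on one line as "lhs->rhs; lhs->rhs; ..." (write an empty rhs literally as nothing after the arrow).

  | cac
  | cbc => ca
  | ccbbba => ccb
  | babba => ba

bba->; bc->a; caa->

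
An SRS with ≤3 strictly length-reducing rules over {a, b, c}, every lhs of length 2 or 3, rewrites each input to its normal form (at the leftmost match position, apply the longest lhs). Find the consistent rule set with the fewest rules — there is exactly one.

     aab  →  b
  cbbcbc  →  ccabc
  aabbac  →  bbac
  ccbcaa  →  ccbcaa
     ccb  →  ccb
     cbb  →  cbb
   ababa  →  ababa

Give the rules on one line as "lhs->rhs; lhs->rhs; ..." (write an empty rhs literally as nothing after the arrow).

aab->b; bbc->ca

  | aab => b
  | cbbcbc => ccabc
  | aabbac => bbac
  | ccbcaa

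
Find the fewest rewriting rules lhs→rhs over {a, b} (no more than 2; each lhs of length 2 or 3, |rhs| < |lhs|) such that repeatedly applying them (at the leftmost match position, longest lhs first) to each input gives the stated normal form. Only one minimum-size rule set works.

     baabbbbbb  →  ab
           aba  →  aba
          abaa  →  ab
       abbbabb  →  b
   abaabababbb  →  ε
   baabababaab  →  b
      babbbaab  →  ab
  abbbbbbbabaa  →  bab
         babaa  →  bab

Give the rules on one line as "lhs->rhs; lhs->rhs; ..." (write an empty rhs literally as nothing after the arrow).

aa->; bb->a

  | baabbbbbb => bbbbbbb => abbbbb => aabbb => bbb => ab
  | aba
  | abaa => ab
  | abbbabb => aababb => babb => baa => b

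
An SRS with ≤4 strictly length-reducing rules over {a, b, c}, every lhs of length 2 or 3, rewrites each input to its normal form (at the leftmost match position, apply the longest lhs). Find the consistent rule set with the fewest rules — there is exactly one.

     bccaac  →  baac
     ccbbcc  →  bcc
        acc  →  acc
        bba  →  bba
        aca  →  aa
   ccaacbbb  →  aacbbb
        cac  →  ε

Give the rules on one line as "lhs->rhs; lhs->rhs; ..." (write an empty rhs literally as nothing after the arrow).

ca->a; cac->; ccb->

  | bccaac => bcaac => baac
  | ccbbcc => bcc
  | acc
  | bba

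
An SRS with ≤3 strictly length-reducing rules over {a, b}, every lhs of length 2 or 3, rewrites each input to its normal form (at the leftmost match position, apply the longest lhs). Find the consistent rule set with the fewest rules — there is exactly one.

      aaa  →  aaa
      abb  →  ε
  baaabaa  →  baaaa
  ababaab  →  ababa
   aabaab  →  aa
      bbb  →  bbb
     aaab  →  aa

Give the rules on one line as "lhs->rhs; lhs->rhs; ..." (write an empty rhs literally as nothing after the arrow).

  | aaa
  | abb => ε
  | baaabaa => baaaa
  | ababaab => ababa

aab->a; abb->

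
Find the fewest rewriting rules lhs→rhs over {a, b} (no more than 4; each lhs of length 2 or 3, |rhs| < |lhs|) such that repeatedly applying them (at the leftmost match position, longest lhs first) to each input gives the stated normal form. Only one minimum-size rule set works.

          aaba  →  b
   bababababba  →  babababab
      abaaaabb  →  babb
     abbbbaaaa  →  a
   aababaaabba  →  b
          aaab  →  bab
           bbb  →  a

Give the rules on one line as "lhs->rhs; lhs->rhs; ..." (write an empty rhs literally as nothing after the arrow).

aa->b; baa->; bba->b; bbb->a

  | aaba => bba => b
  | bababababba => babababab
  | abaaaabb => aaabb => babb
  | abbbbaaaa => aabaaaa => bbaaaa => baaa => a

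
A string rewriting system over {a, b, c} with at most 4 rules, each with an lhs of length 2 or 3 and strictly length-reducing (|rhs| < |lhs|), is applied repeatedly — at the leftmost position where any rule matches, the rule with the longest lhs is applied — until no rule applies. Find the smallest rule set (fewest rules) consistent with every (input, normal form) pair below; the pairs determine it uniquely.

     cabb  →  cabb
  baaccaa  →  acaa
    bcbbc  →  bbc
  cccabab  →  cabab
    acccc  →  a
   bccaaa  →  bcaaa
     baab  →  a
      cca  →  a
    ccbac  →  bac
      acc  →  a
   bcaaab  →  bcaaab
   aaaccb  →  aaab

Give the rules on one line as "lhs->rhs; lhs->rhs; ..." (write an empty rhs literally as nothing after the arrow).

baa->ac; bcc->bc; cb->; cc->

  | cabb
  | baaccaa => acccaa => acaa
  | bcbbc => bbc
  | cccabab => cabab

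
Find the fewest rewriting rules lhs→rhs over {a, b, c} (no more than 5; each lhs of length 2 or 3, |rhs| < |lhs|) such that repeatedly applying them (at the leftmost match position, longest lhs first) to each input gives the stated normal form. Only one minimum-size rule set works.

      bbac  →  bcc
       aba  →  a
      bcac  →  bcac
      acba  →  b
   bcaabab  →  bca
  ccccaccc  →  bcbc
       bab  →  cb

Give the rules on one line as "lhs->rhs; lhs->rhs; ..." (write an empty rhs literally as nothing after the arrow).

ab->; acc->b; ba->c; ccc->b

  | bbac => bcc
  | aba => a
  | bcac
  | acba => acc => b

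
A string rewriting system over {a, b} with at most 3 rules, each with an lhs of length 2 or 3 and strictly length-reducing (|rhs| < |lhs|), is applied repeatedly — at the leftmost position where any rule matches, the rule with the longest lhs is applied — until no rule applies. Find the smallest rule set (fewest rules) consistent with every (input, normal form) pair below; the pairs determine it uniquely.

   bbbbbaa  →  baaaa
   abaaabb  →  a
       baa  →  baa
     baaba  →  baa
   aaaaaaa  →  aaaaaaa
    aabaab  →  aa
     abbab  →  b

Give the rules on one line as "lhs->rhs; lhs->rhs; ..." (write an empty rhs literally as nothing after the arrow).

  | bbbbbaa => bbbaaa => baaaa
  | abaaabb => aaabb => aab => a
  | baa
  | baaba => baa

ab->; bba->aa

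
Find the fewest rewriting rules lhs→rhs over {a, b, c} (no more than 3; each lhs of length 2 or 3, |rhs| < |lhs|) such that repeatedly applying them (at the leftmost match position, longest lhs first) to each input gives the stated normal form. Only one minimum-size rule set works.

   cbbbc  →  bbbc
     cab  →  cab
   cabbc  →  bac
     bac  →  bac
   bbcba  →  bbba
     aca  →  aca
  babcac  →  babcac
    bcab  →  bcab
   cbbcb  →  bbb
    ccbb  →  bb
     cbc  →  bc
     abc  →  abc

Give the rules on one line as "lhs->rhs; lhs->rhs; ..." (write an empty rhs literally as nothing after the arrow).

abb->ba; cb->b

  | cbbbc => bbbc
  | cab
  | cabbc => cbac => bac
  | bac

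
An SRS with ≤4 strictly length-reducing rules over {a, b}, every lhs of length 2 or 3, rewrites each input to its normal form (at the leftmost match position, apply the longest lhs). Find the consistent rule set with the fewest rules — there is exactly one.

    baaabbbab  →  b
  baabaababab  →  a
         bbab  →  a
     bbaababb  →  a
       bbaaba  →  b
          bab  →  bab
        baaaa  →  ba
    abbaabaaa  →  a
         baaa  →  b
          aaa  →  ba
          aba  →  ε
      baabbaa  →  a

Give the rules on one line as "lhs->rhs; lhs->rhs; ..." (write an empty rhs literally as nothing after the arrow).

aa->b; aba->; bb->a; bbb->a

  | baaabbbab => bbabbbab => aabbbab => bbbbab => abab => b
  | baabaababab => bbbaababab => aaababab => bababab => bbab => aab => bb => a
  | bbab => aab => bb => a
  | bbaababb => aaababb => bababb => bbb => a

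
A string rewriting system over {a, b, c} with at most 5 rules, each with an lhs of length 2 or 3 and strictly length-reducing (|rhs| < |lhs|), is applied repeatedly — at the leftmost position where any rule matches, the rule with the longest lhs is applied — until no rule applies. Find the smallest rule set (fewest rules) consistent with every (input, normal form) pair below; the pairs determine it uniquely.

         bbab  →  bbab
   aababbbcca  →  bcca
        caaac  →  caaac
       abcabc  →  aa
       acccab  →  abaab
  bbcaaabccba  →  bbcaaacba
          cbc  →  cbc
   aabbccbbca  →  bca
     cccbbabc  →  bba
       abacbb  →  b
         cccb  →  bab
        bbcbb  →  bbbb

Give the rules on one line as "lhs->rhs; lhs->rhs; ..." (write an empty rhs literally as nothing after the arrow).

  | bbab
  | aababbbcca => aabbbcca => abbcca => bcca
  | caaac
  | abcabc => aabc => aa

abb->b; abc->a; cbb->bb; ccc->ba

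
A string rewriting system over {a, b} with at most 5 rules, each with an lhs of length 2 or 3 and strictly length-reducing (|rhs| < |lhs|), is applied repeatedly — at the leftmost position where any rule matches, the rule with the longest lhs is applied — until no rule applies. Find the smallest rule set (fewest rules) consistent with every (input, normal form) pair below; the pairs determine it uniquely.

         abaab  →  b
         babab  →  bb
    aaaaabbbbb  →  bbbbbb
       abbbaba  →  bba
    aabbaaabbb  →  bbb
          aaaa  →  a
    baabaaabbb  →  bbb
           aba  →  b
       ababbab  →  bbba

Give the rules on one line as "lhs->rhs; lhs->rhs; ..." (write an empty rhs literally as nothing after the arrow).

  | abaab => aaab => b
  | babab => baab => aab => bb
  | aaaaabbbbb => aabbbbb => bbbbbb
  | abbbaba => abbaba => ababa => aaba => bba

aa->b; aaa->; ab->a; baa->aa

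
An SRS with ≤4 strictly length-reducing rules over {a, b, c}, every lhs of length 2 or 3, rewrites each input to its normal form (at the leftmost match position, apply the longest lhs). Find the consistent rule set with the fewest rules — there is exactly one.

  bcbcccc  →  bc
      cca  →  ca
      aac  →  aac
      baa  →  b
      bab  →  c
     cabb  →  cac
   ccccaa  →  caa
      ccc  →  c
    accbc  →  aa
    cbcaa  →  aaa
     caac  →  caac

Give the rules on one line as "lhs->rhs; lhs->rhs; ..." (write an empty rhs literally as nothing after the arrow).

  | bcbcccc => baccc => bccc => bcc => bc
  | cca => ca
  | aac
  | baa => ba => b

ba->b; bb->c; cbc->a; cc->c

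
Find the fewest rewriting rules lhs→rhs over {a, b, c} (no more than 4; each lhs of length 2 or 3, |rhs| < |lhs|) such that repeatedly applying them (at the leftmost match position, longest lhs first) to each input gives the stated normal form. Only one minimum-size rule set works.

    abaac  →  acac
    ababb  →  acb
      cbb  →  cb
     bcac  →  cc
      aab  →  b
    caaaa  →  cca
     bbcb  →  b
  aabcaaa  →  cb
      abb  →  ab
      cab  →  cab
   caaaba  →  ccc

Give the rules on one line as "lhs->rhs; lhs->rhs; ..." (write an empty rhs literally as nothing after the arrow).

  | abaac => acac
  | ababb => acbb => acb
  | cbb => cb
  | bcac => bac => cc

aa->b; ba->c; bb->b; bc->b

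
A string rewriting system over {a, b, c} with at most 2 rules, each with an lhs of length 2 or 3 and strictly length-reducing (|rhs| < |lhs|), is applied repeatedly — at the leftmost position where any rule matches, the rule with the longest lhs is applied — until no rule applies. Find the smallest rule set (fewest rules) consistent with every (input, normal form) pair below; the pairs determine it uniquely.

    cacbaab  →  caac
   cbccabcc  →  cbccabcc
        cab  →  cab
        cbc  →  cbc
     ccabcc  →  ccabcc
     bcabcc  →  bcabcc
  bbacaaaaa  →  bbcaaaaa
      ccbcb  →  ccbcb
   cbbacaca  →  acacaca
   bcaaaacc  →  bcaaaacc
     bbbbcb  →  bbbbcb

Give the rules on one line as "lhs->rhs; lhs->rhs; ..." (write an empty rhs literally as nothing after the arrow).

ba->b; cbb->ac

  | cacbaab => cacbab => cacbb => caac
  | cbccabcc
  | cab
  | cbc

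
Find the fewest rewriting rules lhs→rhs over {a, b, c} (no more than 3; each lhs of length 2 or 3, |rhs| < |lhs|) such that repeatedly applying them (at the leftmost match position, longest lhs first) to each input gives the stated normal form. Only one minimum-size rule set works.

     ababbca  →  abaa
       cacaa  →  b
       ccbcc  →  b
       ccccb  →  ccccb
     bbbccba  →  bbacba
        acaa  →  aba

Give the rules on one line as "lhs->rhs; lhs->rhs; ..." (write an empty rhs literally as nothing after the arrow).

  | ababbca => ababc => abaa
  | cacaa => bcaa => ca => b
  | ccbcc => ccac => cbc => ca => b
  | ccccb

bc->a; bca->c; ca->b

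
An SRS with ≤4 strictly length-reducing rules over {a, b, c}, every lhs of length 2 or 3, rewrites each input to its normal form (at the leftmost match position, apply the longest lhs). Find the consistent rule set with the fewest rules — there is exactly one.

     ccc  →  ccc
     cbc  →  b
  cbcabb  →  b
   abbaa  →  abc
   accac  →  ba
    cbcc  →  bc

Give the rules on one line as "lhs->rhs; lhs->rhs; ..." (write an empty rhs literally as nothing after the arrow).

  | ccc
  | cbc => ac => b
  | cbcabb => acabb => babb => b
  | abbaa => abc

ac->b; baa->c; bab->; cb->a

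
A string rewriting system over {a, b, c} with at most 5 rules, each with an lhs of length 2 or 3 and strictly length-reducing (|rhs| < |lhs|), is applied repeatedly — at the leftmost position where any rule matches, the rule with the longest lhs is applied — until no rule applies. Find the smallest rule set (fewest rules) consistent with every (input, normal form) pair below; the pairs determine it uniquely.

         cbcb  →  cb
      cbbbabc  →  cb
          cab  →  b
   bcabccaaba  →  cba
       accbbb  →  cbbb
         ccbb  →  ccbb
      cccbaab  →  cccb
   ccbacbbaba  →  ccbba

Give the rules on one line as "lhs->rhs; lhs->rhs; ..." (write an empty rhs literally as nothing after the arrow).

  | cbcb => cb
  | cbbbabc => cbbbcc => cbbc => cb
  | cab => b
  | bcabccaaba => abccaaba => cccaaba => ccaba => cba

ab->c; ac->; bc->; ca->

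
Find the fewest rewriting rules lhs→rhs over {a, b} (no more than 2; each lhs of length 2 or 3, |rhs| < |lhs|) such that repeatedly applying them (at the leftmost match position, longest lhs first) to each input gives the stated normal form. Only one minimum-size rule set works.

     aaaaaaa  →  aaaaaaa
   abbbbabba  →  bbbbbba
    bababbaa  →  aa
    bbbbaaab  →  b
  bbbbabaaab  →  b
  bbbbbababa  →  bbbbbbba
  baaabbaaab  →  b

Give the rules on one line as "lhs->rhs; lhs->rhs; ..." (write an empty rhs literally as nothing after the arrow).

  | aaaaaaa
  | abbbbabba => bbbbabba => bbbbbba
  | bababbaa => bbabbaa => bbbbaa => bbbaa => bbaa => baa => aa
  | bbbbaaab => bbbaaab => bbaaab => baaab => aaab => aab => ab => b

ab->b; baa->aa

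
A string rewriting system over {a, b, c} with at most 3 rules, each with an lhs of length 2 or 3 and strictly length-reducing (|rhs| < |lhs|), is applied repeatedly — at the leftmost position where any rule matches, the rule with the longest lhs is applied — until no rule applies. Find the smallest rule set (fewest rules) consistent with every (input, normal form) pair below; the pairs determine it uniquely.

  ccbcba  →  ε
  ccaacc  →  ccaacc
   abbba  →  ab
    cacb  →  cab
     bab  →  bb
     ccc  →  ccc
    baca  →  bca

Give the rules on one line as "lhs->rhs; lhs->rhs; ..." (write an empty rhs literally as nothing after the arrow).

  | ccbcba => cbcba => bcba => bba => ε
  | ccaacc
  | abbba => ab
  | cacb => cab

ba->b; bba->; cb->b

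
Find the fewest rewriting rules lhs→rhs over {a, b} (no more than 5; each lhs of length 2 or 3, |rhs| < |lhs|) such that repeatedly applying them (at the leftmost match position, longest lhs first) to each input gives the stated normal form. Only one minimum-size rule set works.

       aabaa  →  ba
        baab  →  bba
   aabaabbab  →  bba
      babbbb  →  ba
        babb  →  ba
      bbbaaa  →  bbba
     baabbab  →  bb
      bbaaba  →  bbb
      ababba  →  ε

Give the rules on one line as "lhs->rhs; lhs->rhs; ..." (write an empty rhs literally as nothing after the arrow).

aa->; aab->ba; ab->; abb->a

  | aabaa => baaa => ba
  | baab => bba
  | aabaabbab => baaabbab => babbab => baab => bba
  | babbbb => babb => ba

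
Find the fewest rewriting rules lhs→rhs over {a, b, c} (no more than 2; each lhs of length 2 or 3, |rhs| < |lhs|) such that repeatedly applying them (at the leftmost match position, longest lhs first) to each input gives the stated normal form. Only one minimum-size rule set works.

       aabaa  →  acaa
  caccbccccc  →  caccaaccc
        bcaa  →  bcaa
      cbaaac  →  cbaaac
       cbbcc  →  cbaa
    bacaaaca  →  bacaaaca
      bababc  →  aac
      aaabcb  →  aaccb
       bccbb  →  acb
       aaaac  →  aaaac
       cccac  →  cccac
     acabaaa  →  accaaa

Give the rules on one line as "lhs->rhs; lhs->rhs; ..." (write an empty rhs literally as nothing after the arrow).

  | aabaa => acaa
  | caccbccccc => caccaaccc
  | bcaa
  | cbaaac

ab->c; bcc->aa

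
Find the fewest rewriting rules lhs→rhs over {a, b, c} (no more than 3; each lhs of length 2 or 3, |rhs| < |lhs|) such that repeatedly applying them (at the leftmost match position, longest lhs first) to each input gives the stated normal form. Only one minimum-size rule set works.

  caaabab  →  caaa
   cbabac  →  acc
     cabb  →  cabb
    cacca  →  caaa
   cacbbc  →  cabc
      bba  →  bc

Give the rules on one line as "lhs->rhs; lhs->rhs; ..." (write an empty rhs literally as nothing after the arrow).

ba->c; cb->; cca->aa

  | caaabab => caaacb => caaa
  | cbabac => abac => acc
  | cabb
  | cacca => caaa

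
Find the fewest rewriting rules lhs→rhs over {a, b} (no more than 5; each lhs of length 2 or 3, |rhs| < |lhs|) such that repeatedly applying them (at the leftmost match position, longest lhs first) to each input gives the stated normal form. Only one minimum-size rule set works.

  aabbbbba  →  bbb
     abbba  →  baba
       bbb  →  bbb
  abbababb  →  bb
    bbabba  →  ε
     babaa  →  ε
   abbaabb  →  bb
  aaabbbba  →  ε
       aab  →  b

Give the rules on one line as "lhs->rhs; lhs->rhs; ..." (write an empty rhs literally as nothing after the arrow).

  | aabbbbba => bbbbba => bbb
  | abbba => baba
  | bbb
  | abbababb => baababb => bbabb => bb

aa->b; aab->b; abb->ba; bba->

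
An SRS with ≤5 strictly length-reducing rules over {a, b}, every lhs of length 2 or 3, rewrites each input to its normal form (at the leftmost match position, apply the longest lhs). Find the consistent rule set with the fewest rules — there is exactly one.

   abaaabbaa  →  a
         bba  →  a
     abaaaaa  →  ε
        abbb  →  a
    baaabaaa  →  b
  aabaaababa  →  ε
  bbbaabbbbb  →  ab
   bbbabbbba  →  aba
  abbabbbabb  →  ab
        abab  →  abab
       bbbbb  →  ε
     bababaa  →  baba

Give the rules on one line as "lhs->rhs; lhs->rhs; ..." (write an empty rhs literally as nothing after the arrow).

aa->b; aab->a; bb->; bbb->

  | abaaabbaa => abbabbaa => aabbaa => abaa => abb => a
  | bba => a
  | abaaaaa => abbaaa => aaaa => baa => bb => ε
  | abbb => a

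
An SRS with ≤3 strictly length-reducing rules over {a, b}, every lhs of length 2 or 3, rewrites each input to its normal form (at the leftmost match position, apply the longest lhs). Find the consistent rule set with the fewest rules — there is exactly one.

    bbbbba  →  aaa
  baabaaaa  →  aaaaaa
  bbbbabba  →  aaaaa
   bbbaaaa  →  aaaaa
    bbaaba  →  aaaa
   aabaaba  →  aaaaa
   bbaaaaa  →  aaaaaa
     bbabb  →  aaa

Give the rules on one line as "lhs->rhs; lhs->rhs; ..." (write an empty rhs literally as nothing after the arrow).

ba->a; bb->a

  | bbbbba => abbba => aaba => aaa
  | baabaaaa => aabaaaa => aaaaaa
  | bbbbabba => abbabba => aaabba => aaaaa
  | bbbaaaa => abaaaa => aaaaa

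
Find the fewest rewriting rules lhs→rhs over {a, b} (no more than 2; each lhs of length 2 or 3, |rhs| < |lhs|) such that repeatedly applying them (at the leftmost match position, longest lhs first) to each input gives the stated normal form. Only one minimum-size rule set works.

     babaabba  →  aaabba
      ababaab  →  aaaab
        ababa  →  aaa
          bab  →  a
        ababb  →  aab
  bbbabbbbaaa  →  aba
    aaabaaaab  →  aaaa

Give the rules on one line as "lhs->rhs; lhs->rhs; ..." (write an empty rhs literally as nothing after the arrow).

baa->ba; bab->a

  | babaabba => aaabba
  | ababaab => aaaab
  | ababa => aaa
  | bab => a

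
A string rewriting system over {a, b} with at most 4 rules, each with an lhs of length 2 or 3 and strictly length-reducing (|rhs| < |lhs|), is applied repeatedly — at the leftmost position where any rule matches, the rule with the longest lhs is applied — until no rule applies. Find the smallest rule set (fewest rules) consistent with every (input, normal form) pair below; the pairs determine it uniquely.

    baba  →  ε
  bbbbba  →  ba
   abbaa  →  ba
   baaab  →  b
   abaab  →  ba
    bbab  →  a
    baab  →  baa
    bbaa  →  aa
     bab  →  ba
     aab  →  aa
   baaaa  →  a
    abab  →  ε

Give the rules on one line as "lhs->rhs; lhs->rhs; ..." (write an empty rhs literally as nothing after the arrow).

aaa->b; ab->a; aba->b; bb->

  | baba => bb => ε
  | bbbbba => bbba => ba
  | abbaa => abaa => ba
  | baaab => bbb => b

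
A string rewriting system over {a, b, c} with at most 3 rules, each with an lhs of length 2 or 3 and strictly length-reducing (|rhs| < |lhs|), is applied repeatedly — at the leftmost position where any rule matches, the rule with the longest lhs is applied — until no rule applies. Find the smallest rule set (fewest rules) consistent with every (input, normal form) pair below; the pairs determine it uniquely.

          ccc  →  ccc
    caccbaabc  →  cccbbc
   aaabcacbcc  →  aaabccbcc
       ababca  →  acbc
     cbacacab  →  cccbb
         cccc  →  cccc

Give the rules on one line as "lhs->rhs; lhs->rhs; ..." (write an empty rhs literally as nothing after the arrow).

ba->c; ca->c; cab->bb

  | ccc
  | caccbaabc => cccbaabc => ccccabc => cccbbc
  | aaabcacbcc => aaabccbcc
  | ababca => acbca => acbc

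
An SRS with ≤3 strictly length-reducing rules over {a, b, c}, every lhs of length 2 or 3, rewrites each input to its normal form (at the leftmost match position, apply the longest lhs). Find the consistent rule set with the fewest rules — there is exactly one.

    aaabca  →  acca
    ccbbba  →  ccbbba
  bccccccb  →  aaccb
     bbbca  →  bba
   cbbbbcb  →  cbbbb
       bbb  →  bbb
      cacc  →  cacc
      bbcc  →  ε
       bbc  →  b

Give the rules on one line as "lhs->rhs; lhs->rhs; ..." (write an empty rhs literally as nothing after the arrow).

aab->c; bc->; ccc->aa

  | aaabca => acca
  | ccbbba
  | bccccccb => cccccb => aaccb
  | bbbca => bba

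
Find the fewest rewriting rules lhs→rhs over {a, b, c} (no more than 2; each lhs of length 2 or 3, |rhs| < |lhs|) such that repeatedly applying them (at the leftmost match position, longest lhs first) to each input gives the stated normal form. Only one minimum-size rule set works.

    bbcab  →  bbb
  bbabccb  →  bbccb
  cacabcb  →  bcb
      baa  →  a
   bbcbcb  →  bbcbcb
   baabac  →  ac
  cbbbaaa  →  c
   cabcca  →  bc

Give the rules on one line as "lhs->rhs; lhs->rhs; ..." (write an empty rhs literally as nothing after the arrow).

ba->; ca->

  | bbcab => bbb
  | bbabccb => bbccb
  | cacabcb => cabcb => bcb
  | baa => a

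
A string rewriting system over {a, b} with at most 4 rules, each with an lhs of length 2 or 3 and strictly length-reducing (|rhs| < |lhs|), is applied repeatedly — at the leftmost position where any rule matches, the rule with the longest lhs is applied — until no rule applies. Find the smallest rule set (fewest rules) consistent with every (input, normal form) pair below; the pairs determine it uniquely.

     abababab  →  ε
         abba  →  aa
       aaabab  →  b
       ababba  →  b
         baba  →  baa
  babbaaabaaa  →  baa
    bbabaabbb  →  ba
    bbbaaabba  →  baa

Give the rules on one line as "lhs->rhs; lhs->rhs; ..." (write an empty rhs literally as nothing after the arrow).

aab->b; ab->a; bb->; bba->b

  | abababab => aababab => babab => baab => bb => ε
  | abba => aba => aa
  | aaabab => abab => aab => b
  | ababba => aabba => bba => b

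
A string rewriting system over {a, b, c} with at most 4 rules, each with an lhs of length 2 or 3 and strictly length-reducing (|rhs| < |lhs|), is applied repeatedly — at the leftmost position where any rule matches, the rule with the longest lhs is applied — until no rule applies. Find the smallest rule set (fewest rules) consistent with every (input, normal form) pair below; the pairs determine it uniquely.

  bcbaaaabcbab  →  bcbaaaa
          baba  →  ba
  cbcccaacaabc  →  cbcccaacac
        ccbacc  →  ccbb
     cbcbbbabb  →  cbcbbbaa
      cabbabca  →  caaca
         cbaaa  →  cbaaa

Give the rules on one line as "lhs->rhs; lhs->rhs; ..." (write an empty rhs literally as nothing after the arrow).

  | bcbaaaabcbab => bcbaaacbab => bcbaaaaab => bcbaaaa
  | baba => ba
  | cbcccaacaabc => cbcccaacac
  | ccbacc => ccbb

ab->; abb->aa; acb->aa; acc->b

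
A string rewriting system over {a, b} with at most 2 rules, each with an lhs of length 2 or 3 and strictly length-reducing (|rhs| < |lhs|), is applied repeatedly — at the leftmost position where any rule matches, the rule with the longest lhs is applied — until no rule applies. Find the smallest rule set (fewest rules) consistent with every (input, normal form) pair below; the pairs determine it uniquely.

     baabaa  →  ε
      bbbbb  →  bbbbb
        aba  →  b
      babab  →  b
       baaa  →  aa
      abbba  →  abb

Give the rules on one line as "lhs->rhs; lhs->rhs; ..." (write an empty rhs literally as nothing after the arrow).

aba->b; ba->

  | baabaa => abaa => ba => ε
  | bbbbb
  | aba => b
  | babab => bab => b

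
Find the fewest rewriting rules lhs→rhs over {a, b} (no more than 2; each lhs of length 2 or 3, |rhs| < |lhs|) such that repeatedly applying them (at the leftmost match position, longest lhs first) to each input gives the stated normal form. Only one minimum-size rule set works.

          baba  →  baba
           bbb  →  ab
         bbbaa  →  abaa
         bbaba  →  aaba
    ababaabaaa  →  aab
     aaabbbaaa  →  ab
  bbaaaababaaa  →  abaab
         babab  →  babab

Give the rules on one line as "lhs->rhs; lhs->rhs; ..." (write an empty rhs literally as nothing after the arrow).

aaa->bb; bb->a

  | baba
  | bbb => ab
  | bbbaa => abaa
  | bbaba => aaba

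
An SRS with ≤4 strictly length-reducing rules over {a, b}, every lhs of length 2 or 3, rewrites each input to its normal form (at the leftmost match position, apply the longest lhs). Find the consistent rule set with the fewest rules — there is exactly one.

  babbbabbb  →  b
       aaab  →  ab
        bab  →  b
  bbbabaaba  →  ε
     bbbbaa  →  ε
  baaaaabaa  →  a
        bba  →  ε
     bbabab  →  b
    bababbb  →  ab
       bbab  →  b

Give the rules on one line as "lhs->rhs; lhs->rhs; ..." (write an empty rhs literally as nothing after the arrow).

aa->; ba->; bb->a

  | babbbabbb => bbbabbb => ababbb => abbb => aab => b
  | aaab => ab
  | bab => b
  | bbbabaaba => ababaaba => abaaba => aaba => ba => ε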